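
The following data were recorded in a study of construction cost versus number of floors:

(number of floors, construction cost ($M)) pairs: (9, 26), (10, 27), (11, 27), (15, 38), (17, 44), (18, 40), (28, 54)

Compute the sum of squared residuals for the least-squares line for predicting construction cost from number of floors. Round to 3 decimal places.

n = 7, Σx = 108, Σy = 256, Σxy = 4351, Σx² = 1924, Σy² = 10030
Sxx = Σx² − (Σx)²/n = 1924 − 1666.285714 = 257.714286
Sxy = Σxy − (Σx)(Σy)/n = 4351 − 3949.714286 = 401.285714
Syy = Σy² − (Σy)²/n = 10030 − 9362.285714 = 667.714286
b = Sxy/Sxx = 401.285714/257.714286 = 1.557095
SSE = Syy − b·Sxy = 667.714286 − 1.557095·401.285714 = 42.874169

42.874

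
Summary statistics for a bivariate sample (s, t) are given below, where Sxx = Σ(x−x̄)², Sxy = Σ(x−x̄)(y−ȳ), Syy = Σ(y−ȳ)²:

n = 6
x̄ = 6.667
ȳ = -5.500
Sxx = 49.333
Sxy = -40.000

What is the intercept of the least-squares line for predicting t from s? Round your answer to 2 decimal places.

b = Sxy/Sxx = -40/49.333 = -0.810816
a = ȳ − b·x̄ = -5.5 − (-0.810816)·6.667 = -0.094288

-0.09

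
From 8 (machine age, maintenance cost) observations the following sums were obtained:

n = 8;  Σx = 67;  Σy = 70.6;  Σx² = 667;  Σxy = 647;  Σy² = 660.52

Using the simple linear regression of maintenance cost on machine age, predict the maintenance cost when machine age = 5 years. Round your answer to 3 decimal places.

Sxx = Σx² − (Σx)²/n = 667 − 561.125 = 105.875
Sxy = Σxy − (Σx)(Σy)/n = 647 − 591.275 = 55.725
b = Sxy/Sxx = 55.725/105.875 = 0.526328
a = ȳ − b·x̄ = 8.825 − 0.526328·8.375 = 4.417001
ŷ(5) = a + b·5 = 4.417001 + 0.526328·5 = 7.048642

7.049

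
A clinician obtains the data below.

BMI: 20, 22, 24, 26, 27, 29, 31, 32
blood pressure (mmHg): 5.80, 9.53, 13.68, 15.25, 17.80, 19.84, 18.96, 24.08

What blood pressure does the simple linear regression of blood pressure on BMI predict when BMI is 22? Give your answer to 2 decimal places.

9.73

n = 8, Σx = 211, Σy = 124.94, Σxy = 3464.76, Σx² = 5691
Sxx = Σx² − (Σx)²/n = 5691 − 5565.125 = 125.875
Sxy = Σxy − (Σx)(Σy)/n = 3464.76 − 3295.2925 = 169.4675
b = Sxy/Sxx = 169.4675/125.875 = 1.346316
a = ȳ − b·x̄ = 15.6175 − 1.346316·26.375 = -19.891579
ŷ(22) = a + b·22 = -19.891579 + 1.346316·22 = 9.727368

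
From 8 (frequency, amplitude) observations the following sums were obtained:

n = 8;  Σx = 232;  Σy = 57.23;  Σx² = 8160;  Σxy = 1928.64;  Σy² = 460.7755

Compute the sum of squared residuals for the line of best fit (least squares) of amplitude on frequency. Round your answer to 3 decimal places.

0.846

Sxx = Σx² − (Σx)²/n = 8160 − 6728 = 1432
Sxy = Σxy − (Σx)(Σy)/n = 1928.64 − 1659.67 = 268.97
Syy = Σy² − (Σy)²/n = 460.7755 − 409.409112 = 51.366388
b = Sxy/Sxx = 268.97/1432 = 0.187828
SSE = Syy − b·Sxy = 51.366388 − 0.187828·268.97 = 0.846233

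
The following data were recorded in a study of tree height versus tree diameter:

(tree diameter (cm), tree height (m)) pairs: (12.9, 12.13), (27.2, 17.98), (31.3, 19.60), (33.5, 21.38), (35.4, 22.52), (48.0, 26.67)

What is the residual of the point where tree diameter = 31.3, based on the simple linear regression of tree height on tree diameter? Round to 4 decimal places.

n = 6, Σx = 188.3, Σy = 120.28, Σxy = 4052.611, Σx² = 6565.35
Sxx = Σx² − (Σx)²/n = 6565.35 − 5909.481667 = 655.868333
Sxy = Σxy − (Σx)(Σy)/n = 4052.611 − 3774.787333 = 277.823667
b = Sxy/Sxx = 277.823667/655.868333 = 0.423597
a = ȳ − b·x̄ = 20.046667 − 0.423597·31.383333 = 6.752790
ŷ(31.3) = 6.752790 + 0.423597·31.3 = 20.011367
residual = y − ŷ = 19.60 − 20.011367 = -0.411367

-0.4114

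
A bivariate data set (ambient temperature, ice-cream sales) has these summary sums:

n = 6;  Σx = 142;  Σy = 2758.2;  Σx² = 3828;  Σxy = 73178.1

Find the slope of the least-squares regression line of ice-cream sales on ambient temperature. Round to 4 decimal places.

16.9059

Sxx = Σx² − (Σx)²/n = 3828 − 3360.666667 = 467.333333
Sxy = Σxy − (Σx)(Σy)/n = 73178.1 − 65277.4 = 7900.7
b = Sxy/Sxx = 7900.7/467.333333 = 16.905920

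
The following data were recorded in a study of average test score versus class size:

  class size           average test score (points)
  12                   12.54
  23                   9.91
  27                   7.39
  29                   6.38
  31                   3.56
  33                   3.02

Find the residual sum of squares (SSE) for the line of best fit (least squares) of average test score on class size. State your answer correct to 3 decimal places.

6.309

n = 6, Σx = 155, Σy = 42.8, Σxy = 972.98, Σx² = 4293, Σy² = 372.5702
Sxx = Σx² − (Σx)²/n = 4293 − 4004.166667 = 288.833333
Sxy = Σxy − (Σx)(Σy)/n = 972.98 − 1105.666667 = -132.686667
Syy = Σy² − (Σy)²/n = 372.5702 − 305.306667 = 67.263533
b = Sxy/Sxx = -132.686667/288.833333 = -0.459388
SSE = Syy − b·Sxy = 67.263533 − (-0.459388)·(-132.686667) = 6.308825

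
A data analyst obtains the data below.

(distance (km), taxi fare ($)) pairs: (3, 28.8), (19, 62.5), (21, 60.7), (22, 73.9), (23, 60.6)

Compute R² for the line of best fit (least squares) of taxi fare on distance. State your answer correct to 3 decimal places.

0.883

n = 5, Σx = 88, Σy = 286.5, Σxy = 5568.2, Σx² = 1824, Σy² = 17553.75
Sxx = Σx² − (Σx)²/n = 1824 − 1548.8 = 275.2
Sxy = Σxy − (Σx)(Σy)/n = 5568.2 − 5042.4 = 525.8
Syy = Σy² − (Σy)²/n = 17553.75 − 16416.45 = 1137.3
R² = Sxy²/(Sxx·Syy) = (525.8)²/(275.2·1137.3) = 0.883319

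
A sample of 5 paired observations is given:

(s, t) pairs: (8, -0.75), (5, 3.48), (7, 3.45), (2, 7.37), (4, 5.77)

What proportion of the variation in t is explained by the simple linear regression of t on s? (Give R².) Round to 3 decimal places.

0.858

n = 5, Σx = 26, Σy = 19.32, Σxy = 73.37, Σx² = 158, Σy² = 112.1852
Sxx = Σx² − (Σx)²/n = 158 − 135.2 = 22.8
Sxy = Σxy − (Σx)(Σy)/n = 73.37 − 100.464 = -27.094
Syy = Σy² − (Σy)²/n = 112.1852 − 74.65248 = 37.53272
R² = Sxy²/(Sxx·Syy) = (-27.094)²/(22.8·37.53272) = 0.857830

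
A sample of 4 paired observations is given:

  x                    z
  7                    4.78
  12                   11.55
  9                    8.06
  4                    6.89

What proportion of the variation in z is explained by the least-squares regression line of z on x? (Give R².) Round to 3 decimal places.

n = 4, Σx = 32, Σy = 31.28, Σxy = 272.16, Σx² = 290, Σy² = 268.6866
Sxx = Σx² − (Σx)²/n = 290 − 256 = 34
Sxy = Σxy − (Σx)(Σy)/n = 272.16 − 250.24 = 21.92
Syy = Σy² − (Σy)²/n = 268.6866 − 244.6096 = 24.077
R² = Sxy²/(Sxx·Syy) = (21.92)²/(34·24.077) = 0.586948

0.587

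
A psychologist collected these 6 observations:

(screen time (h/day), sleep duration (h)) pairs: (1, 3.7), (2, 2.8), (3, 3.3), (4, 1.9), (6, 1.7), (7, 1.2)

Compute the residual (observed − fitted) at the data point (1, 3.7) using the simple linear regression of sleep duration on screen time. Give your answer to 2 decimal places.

0.15

n = 6, Σx = 23, Σy = 14.6, Σxy = 45.4, Σx² = 115
Sxx = Σx² − (Σx)²/n = 115 − 88.166667 = 26.833333
Sxy = Σxy − (Σx)(Σy)/n = 45.4 − 55.966667 = -10.566667
b = Sxy/Sxx = -10.566667/26.833333 = -0.393789
a = ȳ − b·x̄ = 2.433333 − (-0.393789)·3.833333 = 3.942857
ŷ(1) = 3.942857 + (-0.393789)·1 = 3.549068
residual = y − ŷ = 3.7 − 3.549068 = 0.150932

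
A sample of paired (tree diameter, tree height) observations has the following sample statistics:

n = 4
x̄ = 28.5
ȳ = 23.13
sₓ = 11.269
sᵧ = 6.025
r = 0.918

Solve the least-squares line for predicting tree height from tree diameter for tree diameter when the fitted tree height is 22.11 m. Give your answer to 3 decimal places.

26.422

b = r · sᵧ/sₓ = 0.918 · 6.025/11.269 = 0.490811
a = ȳ − b·x̄ = 23.13 − 0.490811·28.5 = 9.141884
Set a + b·x = 22.11: x = (22.11 − 9.141884) / 0.490811 = 26.421807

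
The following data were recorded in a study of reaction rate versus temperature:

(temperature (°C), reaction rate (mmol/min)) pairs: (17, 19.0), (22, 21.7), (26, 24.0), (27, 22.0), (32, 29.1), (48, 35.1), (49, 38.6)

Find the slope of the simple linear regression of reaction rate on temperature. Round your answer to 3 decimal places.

0.584

n = 7, Σx = 221, Σy = 189.5, Σxy = 6525.8, Σx² = 7907
Sxx = Σx² − (Σx)²/n = 7907 − 6977.285714 = 929.714286
Sxy = Σxy − (Σx)(Σy)/n = 6525.8 − 5982.785714 = 543.014286
b = Sxy/Sxx = 543.014286/929.714286 = 0.584066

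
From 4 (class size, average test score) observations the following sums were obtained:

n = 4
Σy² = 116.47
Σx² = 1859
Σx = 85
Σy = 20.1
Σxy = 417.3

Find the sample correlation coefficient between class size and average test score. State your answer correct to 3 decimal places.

Sxx = Σx² − (Σx)²/n = 1859 − 1806.25 = 52.75
Sxy = Σxy − (Σx)(Σy)/n = 417.3 − 427.125 = -9.825
Syy = Σy² − (Σy)²/n = 116.47 − 101.0025 = 15.4675
r = Sxy/√(Sxx·Syy) = -9.825/√(815.910625) = -9.825/28.564149 = -0.343963

-0.344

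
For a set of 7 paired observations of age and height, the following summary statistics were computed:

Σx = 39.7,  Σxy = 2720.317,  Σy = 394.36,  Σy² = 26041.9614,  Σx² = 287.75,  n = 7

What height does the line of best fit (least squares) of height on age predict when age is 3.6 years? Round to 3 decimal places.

Sxx = Σx² − (Σx)²/n = 287.75 − 225.155714 = 62.594286
Sxy = Σxy − (Σx)(Σy)/n = 2720.317 − 2236.584571 = 483.732429
b = Sxy/Sxx = 483.732429/62.594286 = 7.728061
a = ȳ − b·x̄ = 56.337143 − 7.728061·5.671429 = 12.508000
ŷ(3.6) = a + b·3.6 = 12.508000 + 7.728061·3.6 = 40.329017

40.329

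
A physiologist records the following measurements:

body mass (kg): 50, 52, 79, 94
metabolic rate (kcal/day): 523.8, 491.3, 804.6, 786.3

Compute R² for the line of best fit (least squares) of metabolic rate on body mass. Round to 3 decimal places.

0.879

n = 4, Σx = 275, Σy = 2606, Σxy = 189213.2, Σx² = 20281, Σy² = 1781390.98
Sxx = Σx² − (Σx)²/n = 20281 − 18906.25 = 1374.75
Sxy = Σxy − (Σx)(Σy)/n = 189213.2 − 179162.5 = 10050.7
Syy = Σy² − (Σy)²/n = 1781390.98 − 1697809 = 83581.98
R² = Sxy²/(Sxx·Syy) = (10050.7)²/(1374.75·83581.98) = 0.879136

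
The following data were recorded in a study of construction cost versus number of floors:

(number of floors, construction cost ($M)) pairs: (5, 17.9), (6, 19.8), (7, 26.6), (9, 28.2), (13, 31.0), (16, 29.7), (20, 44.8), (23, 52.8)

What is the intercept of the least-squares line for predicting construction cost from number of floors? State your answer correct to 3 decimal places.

10.720

n = 8, Σx = 99, Σy = 250.8, Σxy = 3636.9, Σx² = 1545
Sxx = Σx² − (Σx)²/n = 1545 − 1225.125 = 319.875
Sxy = Σxy − (Σx)(Σy)/n = 3636.9 − 3103.65 = 533.25
b = Sxy/Sxx = 533.25/319.875 = 1.667057
a = ȳ − b·x̄ = 31.35 − 1.667057·12.375 = 10.720164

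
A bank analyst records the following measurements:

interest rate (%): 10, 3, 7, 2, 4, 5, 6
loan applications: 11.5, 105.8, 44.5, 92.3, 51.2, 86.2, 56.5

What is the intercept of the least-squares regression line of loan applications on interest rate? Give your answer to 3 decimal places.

120.559

n = 7, Σx = 37, Σy = 448, Σxy = 1903.3, Σx² = 239
Sxx = Σx² − (Σx)²/n = 239 − 195.571429 = 43.428571
Sxy = Σxy − (Σx)(Σy)/n = 1903.3 − 2368 = -464.7
b = Sxy/Sxx = -464.7/43.428571 = -10.700329
a = ȳ − b·x̄ = 64 − (-10.700329)·5.285714 = 120.558882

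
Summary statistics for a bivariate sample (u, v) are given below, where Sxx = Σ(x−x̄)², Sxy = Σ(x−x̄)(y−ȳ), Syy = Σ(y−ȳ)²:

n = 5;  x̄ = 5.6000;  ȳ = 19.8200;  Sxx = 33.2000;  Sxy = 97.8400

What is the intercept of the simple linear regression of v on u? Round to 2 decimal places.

b = Sxy/Sxx = 97.84/33.2 = 2.946988
a = ȳ − b·x̄ = 19.82 − 2.946988·5.6 = 3.316867

3.32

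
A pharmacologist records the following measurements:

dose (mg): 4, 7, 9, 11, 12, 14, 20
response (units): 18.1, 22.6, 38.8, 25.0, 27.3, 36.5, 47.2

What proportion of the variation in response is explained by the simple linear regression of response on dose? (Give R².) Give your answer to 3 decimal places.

n = 7, Σx = 77, Σy = 215.5, Σxy = 2637.4, Σx² = 1007, Σy² = 7274.19
Sxx = Σx² − (Σx)²/n = 1007 − 847 = 160
Sxy = Σxy − (Σx)(Σy)/n = 2637.4 − 2370.5 = 266.9
Syy = Σy² − (Σy)²/n = 7274.19 − 6634.321429 = 639.868571
R² = Sxy²/(Sxx·Syy) = (266.9)²/(160·639.868571) = 0.695803

0.696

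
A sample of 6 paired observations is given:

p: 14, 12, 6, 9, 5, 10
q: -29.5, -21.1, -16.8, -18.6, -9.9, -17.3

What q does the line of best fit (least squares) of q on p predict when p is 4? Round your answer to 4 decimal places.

-9.8449

n = 6, Σx = 56, Σy = -113.2, Σxy = -1156.9, Σx² = 582
Sxx = Σx² − (Σx)²/n = 582 − 522.666667 = 59.333333
Sxy = Σxy − (Σx)(Σy)/n = -1156.9 − (-1056.533333) = -100.366667
b = Sxy/Sxx = -100.366667/59.333333 = -1.691573
a = ȳ − b·x̄ = -18.866667 − (-1.691573)·9.333333 = -3.078652
ŷ(4) = a + b·4 = -3.078652 + (-1.691573)·4 = -9.844944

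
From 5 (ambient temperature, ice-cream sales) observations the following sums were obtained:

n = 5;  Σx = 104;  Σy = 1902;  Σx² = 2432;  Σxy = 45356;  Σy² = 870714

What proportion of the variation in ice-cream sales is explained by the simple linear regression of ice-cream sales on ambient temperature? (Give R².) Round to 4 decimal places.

Sxx = Σx² − (Σx)²/n = 2432 − 2163.2 = 268.8
Sxy = Σxy − (Σx)(Σy)/n = 45356 − 39561.6 = 5794.4
Syy = Σy² − (Σy)²/n = 870714 − 723520.8 = 147193.2
R² = Sxy²/(Sxx·Syy) = (5794.4)²/(268.8·147193.2) = 0.848594

0.8486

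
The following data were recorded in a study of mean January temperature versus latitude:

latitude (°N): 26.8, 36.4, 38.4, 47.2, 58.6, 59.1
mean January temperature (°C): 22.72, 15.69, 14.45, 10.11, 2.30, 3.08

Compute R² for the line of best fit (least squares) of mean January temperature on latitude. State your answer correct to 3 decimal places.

n = 6, Σx = 266.5, Σy = 68.35, Σxy = 2528.892, Σx² = 12672.37, Σy² = 1088.1655
Sxx = Σx² − (Σx)²/n = 12672.37 − 11837.041667 = 835.328333
Sxy = Σxy − (Σx)(Σy)/n = 2528.892 − 3035.879167 = -506.987167
Syy = Σy² − (Σy)²/n = 1088.1655 − 778.620417 = 309.545083
R² = Sxy²/(Sxx·Syy) = (-506.987167)²/(835.328333·309.545083) = 0.994060

0.994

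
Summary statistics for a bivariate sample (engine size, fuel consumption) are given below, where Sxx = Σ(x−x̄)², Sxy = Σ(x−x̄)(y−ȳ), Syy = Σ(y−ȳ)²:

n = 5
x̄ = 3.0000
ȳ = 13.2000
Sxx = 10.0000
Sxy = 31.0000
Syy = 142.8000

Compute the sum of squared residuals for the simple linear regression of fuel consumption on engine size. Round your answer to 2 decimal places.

46.70

b = Sxy/Sxx = 31/10 = 3.1
SSE = Syy − b·Sxy = 142.8 − 3.1·31 = 46.7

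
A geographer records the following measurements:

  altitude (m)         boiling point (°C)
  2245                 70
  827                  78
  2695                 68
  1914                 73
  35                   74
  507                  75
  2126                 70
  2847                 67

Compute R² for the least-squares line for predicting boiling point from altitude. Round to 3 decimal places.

0.728

n = 8, Σx = 13196, Σy = 575, Σxy = 924822, Σx² = 29533934, Σy² = 41427
Sxx = Σx² − (Σx)²/n = 29533934 − 21766802 = 7767132
Sxy = Σxy − (Σx)(Σy)/n = 924822 − 948462.5 = -23640.5
Syy = Σy² − (Σy)²/n = 41427 − 41328.125 = 98.875
R² = Sxy²/(Sxx·Syy) = (-23640.5)²/(7767132·98.875) = 0.727723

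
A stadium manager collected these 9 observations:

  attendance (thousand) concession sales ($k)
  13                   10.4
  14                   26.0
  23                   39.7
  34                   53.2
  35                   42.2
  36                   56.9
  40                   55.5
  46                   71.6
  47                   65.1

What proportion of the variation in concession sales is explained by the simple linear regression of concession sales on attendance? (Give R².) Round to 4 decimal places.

n = 9, Σx = 288, Σy = 420.6, Σxy = 15319.8, Σx² = 10496, Σy² = 22653.76
Sxx = Σx² − (Σx)²/n = 10496 − 9216 = 1280
Sxy = Σxy − (Σx)(Σy)/n = 15319.8 − 13459.2 = 1860.6
Syy = Σy² − (Σy)²/n = 22653.76 − 19656.04 = 2997.72
R² = Sxy²/(Sxx·Syy) = (1860.6)²/(1280·2997.72) = 0.902205

0.9022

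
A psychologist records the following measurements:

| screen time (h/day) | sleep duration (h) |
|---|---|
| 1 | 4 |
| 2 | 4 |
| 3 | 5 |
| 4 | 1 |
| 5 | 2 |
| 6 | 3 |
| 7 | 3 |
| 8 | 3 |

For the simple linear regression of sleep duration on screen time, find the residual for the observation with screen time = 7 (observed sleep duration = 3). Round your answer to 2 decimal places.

0.38

n = 8, Σx = 36, Σy = 25, Σxy = 104, Σx² = 204
Sxx = Σx² − (Σx)²/n = 204 − 162 = 42
Sxy = Σxy − (Σx)(Σy)/n = 104 − 112.5 = -8.5
b = Sxy/Sxx = -8.5/42 = -0.202381
a = ȳ − b·x̄ = 3.125 − (-0.202381)·4.5 = 4.035714
ŷ(7) = 4.035714 + (-0.202381)·7 = 2.619048
residual = y − ŷ = 3 − 2.619048 = 0.380952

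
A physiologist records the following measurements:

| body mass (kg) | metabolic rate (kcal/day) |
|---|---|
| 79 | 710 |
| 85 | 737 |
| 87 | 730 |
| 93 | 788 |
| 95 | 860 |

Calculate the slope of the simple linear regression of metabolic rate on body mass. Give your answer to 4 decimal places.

8.4587

n = 5, Σx = 439, Σy = 3825, Σxy = 337229, Σx² = 38709
Sxx = Σx² − (Σx)²/n = 38709 − 38544.2 = 164.8
Sxy = Σxy − (Σx)(Σy)/n = 337229 − 335835 = 1394
b = Sxy/Sxx = 1394/164.8 = 8.458738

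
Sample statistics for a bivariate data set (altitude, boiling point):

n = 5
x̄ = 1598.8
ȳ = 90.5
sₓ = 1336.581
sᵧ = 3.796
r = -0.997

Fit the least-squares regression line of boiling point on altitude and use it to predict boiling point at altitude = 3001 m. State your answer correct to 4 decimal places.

b = r · sᵧ/sₓ = -0.997 · 3.796/1336.581 = -0.002832
a = ȳ − b·x̄ = 90.5 − (-0.002832)·1598.8 = 95.027101
ŷ(3001) = a + b·3001 = 95.027101 + (-0.002832)·3001 = 86.529584

86.5296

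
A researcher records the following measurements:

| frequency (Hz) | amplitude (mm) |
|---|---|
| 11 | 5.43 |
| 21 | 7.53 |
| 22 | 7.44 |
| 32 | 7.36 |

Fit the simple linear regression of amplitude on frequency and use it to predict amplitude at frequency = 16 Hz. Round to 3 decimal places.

n = 4, Σx = 86, Σy = 27.76, Σxy = 617.06, Σx² = 2070
Sxx = Σx² − (Σx)²/n = 2070 − 1849 = 221
Sxy = Σxy − (Σx)(Σy)/n = 617.06 − 596.84 = 20.22
b = Sxy/Sxx = 20.22/221 = 0.091493
a = ȳ − b·x̄ = 6.94 − 0.091493·21.5 = 4.972896
ŷ(16) = a + b·16 = 4.972896 + 0.091493·16 = 6.436787

6.437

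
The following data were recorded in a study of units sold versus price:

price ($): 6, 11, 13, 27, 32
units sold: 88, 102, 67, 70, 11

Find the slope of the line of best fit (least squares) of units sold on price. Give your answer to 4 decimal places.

n = 5, Σx = 89, Σy = 338, Σxy = 4763, Σx² = 2079
Sxx = Σx² − (Σx)²/n = 2079 − 1584.2 = 494.8
Sxy = Σxy − (Σx)(Σy)/n = 4763 − 6016.4 = -1253.4
b = Sxy/Sxx = -1253.4/494.8 = -2.533145

-2.5331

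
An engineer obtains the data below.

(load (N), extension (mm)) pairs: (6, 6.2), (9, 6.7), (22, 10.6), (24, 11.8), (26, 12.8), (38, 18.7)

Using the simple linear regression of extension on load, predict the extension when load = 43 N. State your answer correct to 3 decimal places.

19.632

n = 6, Σx = 125, Σy = 66.8, Σxy = 1657.3, Σx² = 3297
Sxx = Σx² − (Σx)²/n = 3297 − 2604.166667 = 692.833333
Sxy = Σxy − (Σx)(Σy)/n = 1657.3 − 1391.666667 = 265.633333
b = Sxy/Sxx = 265.633333/692.833333 = 0.383401
a = ȳ − b·x̄ = 11.133333 − 0.383401·20.833333 = 3.145802
ŷ(43) = a + b·43 = 3.145802 + 0.383401·43 = 19.632066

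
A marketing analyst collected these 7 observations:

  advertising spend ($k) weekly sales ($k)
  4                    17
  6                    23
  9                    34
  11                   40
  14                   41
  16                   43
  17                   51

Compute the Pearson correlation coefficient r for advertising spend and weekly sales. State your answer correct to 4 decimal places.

n = 7, Σx = 77, Σy = 249, Σxy = 3081, Σx² = 995, Σy² = 9705
Sxx = Σx² − (Σx)²/n = 995 − 847 = 148
Sxy = Σxy − (Σx)(Σy)/n = 3081 − 2739 = 342
Syy = Σy² − (Σy)²/n = 9705 − 8857.285714 = 847.714286
r = Sxy/√(Sxx·Syy) = 342/√(125461.714286) = 342/354.205751 = 0.965541

0.9655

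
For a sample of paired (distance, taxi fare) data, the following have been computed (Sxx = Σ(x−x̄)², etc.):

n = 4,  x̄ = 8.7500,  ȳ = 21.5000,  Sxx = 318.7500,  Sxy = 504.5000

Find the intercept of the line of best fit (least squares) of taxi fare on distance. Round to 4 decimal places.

b = Sxy/Sxx = 504.5/318.75 = 1.582745
a = ȳ − b·x̄ = 21.5 − 1.582745·8.75 = 7.650980

7.6510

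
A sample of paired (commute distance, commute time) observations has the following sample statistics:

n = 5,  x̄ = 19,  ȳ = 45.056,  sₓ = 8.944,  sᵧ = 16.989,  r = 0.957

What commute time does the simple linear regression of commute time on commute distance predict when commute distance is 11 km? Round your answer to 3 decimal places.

b = r · sᵧ/sₓ = 0.957 · 16.989/8.944 = 1.817808
a = ȳ − b·x̄ = 45.056 − 1.817808·19 = 10.517652
ŷ(11) = a + b·11 = 10.517652 + 1.817808·11 = 30.513538

30.514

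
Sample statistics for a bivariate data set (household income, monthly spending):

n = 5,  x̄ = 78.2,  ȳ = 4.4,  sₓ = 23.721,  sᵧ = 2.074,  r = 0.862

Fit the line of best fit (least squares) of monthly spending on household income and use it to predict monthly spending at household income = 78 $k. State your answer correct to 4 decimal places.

b = r · sᵧ/sₓ = 0.862 · 2.074/23.721 = 0.075367
a = ȳ − b·x̄ = 4.4 − 0.075367·78.2 = -1.493724
ŷ(78) = a + b·78 = -1.493724 + 0.075367·78 = 4.384927

4.3849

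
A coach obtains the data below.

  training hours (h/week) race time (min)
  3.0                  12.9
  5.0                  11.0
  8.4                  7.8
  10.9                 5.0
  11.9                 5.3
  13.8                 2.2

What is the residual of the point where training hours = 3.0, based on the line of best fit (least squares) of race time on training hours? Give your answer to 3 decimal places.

n = 6, Σx = 53, Σy = 44.2, Σxy = 307.15, Σx² = 555.42
Sxx = Σx² − (Σx)²/n = 555.42 − 468.166667 = 87.253333
Sxy = Σxy − (Σx)(Σy)/n = 307.15 − 390.433333 = -83.283333
b = Sxy/Sxx = -83.283333/87.253333 = -0.954500
a = ȳ − b·x̄ = 7.366667 − (-0.954500)·8.833333 = 15.798086
ŷ(3.0) = 15.798086 + (-0.954500)·3 = 12.934585
residual = y − ŷ = 12.9 − 12.934585 = -0.034585

-0.035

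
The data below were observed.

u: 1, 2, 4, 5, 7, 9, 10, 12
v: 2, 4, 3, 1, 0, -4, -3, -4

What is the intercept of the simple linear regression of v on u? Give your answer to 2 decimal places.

4.57

n = 8, Σx = 50, Σy = -1, Σxy = -87, Σx² = 420
Sxx = Σx² − (Σx)²/n = 420 − 312.5 = 107.5
Sxy = Σxy − (Σx)(Σy)/n = -87 − (-6.25) = -80.75
b = Sxy/Sxx = -80.75/107.5 = -0.751163
a = ȳ − b·x̄ = -0.125 − (-0.751163)·6.25 = 4.569767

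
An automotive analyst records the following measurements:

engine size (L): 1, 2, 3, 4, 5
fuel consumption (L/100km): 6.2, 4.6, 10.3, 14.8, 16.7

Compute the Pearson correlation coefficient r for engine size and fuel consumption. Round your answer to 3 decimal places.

0.940

n = 5, Σx = 15, Σy = 52.6, Σxy = 189, Σx² = 55, Σy² = 663.62
Sxx = Σx² − (Σx)²/n = 55 − 45 = 10
Sxy = Σxy − (Σx)(Σy)/n = 189 − 157.8 = 31.2
Syy = Σy² − (Σy)²/n = 663.62 − 553.352 = 110.268
r = Sxy/√(Sxx·Syy) = 31.2/√(1102.68) = 31.2/33.206626 = 0.939572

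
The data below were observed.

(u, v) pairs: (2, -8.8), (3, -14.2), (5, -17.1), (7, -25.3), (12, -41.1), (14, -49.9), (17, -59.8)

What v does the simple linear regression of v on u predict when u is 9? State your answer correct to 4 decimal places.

-32.3263

n = 7, Σx = 60, Σy = -216.2, Σxy = -2531.2, Σx² = 716
Sxx = Σx² − (Σx)²/n = 716 − 514.285714 = 201.714286
Sxy = Σxy − (Σx)(Σy)/n = -2531.2 − (-1853.142857) = -678.057143
b = Sxy/Sxx = -678.057143/201.714286 = -3.361473
a = ȳ − b·x̄ = -30.885714 − (-3.361473)·8.571429 = -2.073088
ŷ(9) = a + b·9 = -2.073088 + (-3.361473)·9 = -32.326346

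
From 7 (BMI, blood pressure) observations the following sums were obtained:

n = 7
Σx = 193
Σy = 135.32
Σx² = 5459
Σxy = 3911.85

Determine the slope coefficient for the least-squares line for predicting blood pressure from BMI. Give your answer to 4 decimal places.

Sxx = Σx² − (Σx)²/n = 5459 − 5321.285714 = 137.714286
Sxy = Σxy − (Σx)(Σy)/n = 3911.85 − 3730.965714 = 180.884286
b = Sxy/Sxx = 180.884286/137.714286 = 1.313475

1.3135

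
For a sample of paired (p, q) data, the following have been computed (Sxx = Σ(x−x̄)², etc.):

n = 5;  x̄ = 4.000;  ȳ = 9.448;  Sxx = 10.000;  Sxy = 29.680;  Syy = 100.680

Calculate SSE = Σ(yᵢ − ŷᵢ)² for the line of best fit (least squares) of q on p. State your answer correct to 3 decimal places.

b = Sxy/Sxx = 29.68/10 = 2.968
SSE = Syy − b·Sxy = 100.68 − 2.968·29.68 = 12.58976

12.590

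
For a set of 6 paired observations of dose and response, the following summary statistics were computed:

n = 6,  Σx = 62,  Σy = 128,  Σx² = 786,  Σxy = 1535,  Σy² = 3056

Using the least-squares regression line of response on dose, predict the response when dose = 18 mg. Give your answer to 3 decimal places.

32.534

Sxx = Σx² − (Σx)²/n = 786 − 640.666667 = 145.333333
Sxy = Σxy − (Σx)(Σy)/n = 1535 − 1322.666667 = 212.333333
b = Sxy/Sxx = 212.333333/145.333333 = 1.461009
a = ȳ − b·x̄ = 21.333333 − 1.461009·10.333333 = 6.236239
ŷ(18) = a + b·18 = 6.236239 + 1.461009·18 = 32.534404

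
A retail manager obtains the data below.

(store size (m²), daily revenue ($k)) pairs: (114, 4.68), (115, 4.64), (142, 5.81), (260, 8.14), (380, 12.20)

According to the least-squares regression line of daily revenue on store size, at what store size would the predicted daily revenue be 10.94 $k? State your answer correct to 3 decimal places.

343.139

n = 5, Σx = 1011, Σy = 35.47, Σxy = 8644.54, Σx² = 258385
Sxx = Σx² − (Σx)²/n = 258385 − 204424.2 = 53960.8
Sxy = Σxy − (Σx)(Σy)/n = 8644.54 − 7172.034 = 1472.506
b = Sxy/Sxx = 1472.506/53960.8 = 0.027288
a = ȳ − b·x̄ = 7.094 − 0.027288·202.2 = 1.576278
Set a + b·x = 10.94: x = (10.94 − 1.576278) / 0.027288 = 343.138806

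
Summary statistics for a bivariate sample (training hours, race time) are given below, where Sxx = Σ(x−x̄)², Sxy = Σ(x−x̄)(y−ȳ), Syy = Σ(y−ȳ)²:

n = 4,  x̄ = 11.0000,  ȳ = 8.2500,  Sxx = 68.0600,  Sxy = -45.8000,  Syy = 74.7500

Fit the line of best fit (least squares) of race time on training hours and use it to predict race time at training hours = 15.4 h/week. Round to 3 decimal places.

5.289

b = Sxy/Sxx = -45.8/68.06 = -0.672936
a = ȳ − b·x̄ = 8.25 − (-0.672936)·11 = 15.652292
ŷ(15.4) = a + b·15.4 = 15.652292 + (-0.672936)·15.4 = 5.289083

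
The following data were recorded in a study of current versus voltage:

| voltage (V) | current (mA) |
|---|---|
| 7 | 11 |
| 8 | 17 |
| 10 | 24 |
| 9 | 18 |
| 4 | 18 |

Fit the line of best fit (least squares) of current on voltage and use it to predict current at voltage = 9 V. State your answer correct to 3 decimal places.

18.802

n = 5, Σx = 38, Σy = 88, Σxy = 687, Σx² = 310
Sxx = Σx² − (Σx)²/n = 310 − 288.8 = 21.2
Sxy = Σxy − (Σx)(Σy)/n = 687 − 668.8 = 18.2
b = Sxy/Sxx = 18.2/21.2 = 0.858491
a = ȳ − b·x̄ = 17.6 − 0.858491·7.6 = 11.075472
ŷ(9) = a + b·9 = 11.075472 + 0.858491·9 = 18.801887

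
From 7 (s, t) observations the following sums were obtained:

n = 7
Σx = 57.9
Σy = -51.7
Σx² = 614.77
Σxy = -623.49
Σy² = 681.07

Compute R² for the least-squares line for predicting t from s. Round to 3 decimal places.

Sxx = Σx² − (Σx)²/n = 614.77 − 478.915714 = 135.854286
Sxy = Σxy − (Σx)(Σy)/n = -623.49 − (-427.632857) = -195.857143
Syy = Σy² − (Σy)²/n = 681.07 − 381.841429 = 299.228571
R² = Sxy²/(Sxx·Syy) = (-195.857143)²/(135.854286·299.228571) = 0.943631

0.944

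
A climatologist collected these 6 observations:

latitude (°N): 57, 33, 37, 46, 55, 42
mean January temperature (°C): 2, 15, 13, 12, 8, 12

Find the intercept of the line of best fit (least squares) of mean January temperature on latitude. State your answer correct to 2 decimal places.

30.20

n = 6, Σx = 270, Σy = 62, Σxy = 2586, Σx² = 12612
Sxx = Σx² − (Σx)²/n = 12612 − 12150 = 462
Sxy = Σxy − (Σx)(Σy)/n = 2586 − 2790 = -204
b = Sxy/Sxx = -204/462 = -0.441558
a = ȳ − b·x̄ = 10.333333 − (-0.441558)·45 = 30.203463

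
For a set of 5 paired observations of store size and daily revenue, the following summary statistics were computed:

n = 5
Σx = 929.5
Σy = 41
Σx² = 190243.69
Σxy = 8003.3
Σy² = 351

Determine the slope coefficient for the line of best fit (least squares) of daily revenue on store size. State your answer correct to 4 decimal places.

Sxx = Σx² − (Σx)²/n = 190243.69 − 172794.05 = 17449.64
Sxy = Σxy − (Σx)(Σy)/n = 8003.3 − 7621.9 = 381.4
b = Sxy/Sxx = 381.4/17449.64 = 0.021857

0.0219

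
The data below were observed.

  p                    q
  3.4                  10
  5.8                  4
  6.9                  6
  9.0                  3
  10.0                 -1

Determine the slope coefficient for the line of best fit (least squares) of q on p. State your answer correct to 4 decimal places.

n = 5, Σx = 35.1, Σy = 22, Σxy = 115.6, Σx² = 273.81
Sxx = Σx² − (Σx)²/n = 273.81 − 246.402 = 27.408
Sxy = Σxy − (Σx)(Σy)/n = 115.6 − 154.44 = -38.84
b = Sxy/Sxx = -38.84/27.408 = -1.417104

-1.4171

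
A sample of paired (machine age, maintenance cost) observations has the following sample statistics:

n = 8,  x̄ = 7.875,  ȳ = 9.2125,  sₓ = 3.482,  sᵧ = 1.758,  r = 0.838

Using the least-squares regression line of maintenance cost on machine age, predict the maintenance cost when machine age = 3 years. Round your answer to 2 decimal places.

7.15

b = r · sᵧ/sₓ = 0.838 · 1.758/3.482 = 0.423091
a = ȳ − b·x̄ = 9.2125 − 0.423091·7.875 = 5.880656
ŷ(3) = a + b·3 = 5.880656 + 0.423091·3 = 7.149930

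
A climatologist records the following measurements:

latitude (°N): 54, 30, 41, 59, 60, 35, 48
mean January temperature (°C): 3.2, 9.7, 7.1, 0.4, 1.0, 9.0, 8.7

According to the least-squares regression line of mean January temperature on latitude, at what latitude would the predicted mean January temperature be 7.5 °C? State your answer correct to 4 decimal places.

40.4832

n = 7, Σx = 327, Σy = 39.1, Σxy = 1571.1, Σx² = 16107
Sxx = Σx² − (Σx)²/n = 16107 − 15275.571429 = 831.428571
Sxy = Σxy − (Σx)(Σy)/n = 1571.1 − 1826.528571 = -255.428571
b = Sxy/Sxx = -255.428571/831.428571 = -0.307216
a = ȳ − b·x̄ = 5.585714 − (-0.307216)·46.714286 = 19.937113
Set a + b·x = 7.5: x = (7.5 − 19.937113) / (-0.307216) = 40.483221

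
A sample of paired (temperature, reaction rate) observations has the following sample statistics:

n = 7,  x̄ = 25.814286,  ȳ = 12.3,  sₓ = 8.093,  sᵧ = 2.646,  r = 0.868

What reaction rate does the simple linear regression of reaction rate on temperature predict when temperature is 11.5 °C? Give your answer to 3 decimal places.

8.238

b = r · sᵧ/sₓ = 0.868 · 2.646/8.093 = 0.283792
a = ȳ − b·x̄ = 12.3 − 0.283792·25.814286 = 4.974114
ŷ(11.5) = a + b·11.5 = 4.974114 + 0.283792·11.5 = 8.237721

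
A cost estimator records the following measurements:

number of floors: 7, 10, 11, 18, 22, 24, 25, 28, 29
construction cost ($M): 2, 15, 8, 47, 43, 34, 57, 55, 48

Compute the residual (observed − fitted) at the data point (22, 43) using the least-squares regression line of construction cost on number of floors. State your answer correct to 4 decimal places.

n = 9, Σx = 174, Σy = 309, Σxy = 7217, Σx² = 3904
Sxx = Σx² − (Σx)²/n = 3904 − 3364 = 540
Sxy = Σxy − (Σx)(Σy)/n = 7217 − 5974 = 1243
b = Sxy/Sxx = 1243/540 = 2.301852
a = ȳ − b·x̄ = 34.333333 − 2.301852·19.333333 = -10.169136
ŷ(22) = -10.169136 + 2.301852·22 = 40.471605
residual = y − ŷ = 43 − 40.471605 = 2.528395

2.5284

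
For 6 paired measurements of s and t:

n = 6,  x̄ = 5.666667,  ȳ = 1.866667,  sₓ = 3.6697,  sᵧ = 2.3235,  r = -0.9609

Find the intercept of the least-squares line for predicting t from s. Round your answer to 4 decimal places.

b = r · sᵧ/sₓ = -0.9609 · 2.3235/3.6697 = -0.608402
a = ȳ − b·x̄ = 1.866667 − (-0.608402)·5.666667 = 5.314276

5.3143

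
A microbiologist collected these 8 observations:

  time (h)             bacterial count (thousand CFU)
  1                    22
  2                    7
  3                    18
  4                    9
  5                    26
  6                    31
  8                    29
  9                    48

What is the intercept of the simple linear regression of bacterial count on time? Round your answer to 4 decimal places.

n = 8, Σx = 38, Σy = 190, Σxy = 1106, Σx² = 236
Sxx = Σx² − (Σx)²/n = 236 − 180.5 = 55.5
Sxy = Σxy − (Σx)(Σy)/n = 1106 − 902.5 = 203.5
b = Sxy/Sxx = 203.5/55.5 = 3.666667
a = ȳ − b·x̄ = 23.75 − 3.666667·4.75 = 6.333333

6.3333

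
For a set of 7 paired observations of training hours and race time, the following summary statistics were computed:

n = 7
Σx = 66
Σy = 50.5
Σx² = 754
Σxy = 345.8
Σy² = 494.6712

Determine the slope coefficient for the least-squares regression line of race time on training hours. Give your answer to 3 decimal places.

Sxx = Σx² − (Σx)²/n = 754 − 622.285714 = 131.714286
Sxy = Σxy − (Σx)(Σy)/n = 345.8 − 476.142857 = -130.342857
b = Sxy/Sxx = -130.342857/131.714286 = -0.989588

-0.990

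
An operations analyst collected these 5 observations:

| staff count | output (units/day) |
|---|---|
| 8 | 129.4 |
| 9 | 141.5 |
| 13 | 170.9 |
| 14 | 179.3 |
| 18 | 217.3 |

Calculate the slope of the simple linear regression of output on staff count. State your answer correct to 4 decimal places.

n = 5, Σx = 62, Σy = 838.4, Σxy = 10952, Σx² = 834
Sxx = Σx² − (Σx)²/n = 834 − 768.8 = 65.2
Sxy = Σxy − (Σx)(Σy)/n = 10952 − 10396.16 = 555.84
b = Sxy/Sxx = 555.84/65.2 = 8.525153

8.5252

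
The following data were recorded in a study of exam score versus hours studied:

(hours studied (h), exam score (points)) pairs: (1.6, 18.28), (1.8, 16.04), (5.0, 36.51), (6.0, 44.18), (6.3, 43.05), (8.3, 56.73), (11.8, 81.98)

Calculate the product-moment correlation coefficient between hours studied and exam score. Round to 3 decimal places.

0.997

n = 7, Σx = 40.8, Σy = 296.77, Σxy = 2215.188, Σx² = 314.62, Σy² = 15668.6083
Sxx = Σx² − (Σx)²/n = 314.62 − 237.805714 = 76.814286
Sxy = Σxy − (Σx)(Σy)/n = 2215.188 − 1729.745143 = 485.442857
Syy = Σy² − (Σy)²/n = 15668.6083 − 12581.776129 = 3086.832171
r = Sxy/√(Sxx·Syy) = 485.442857/√(237112.808368) = 485.442857/486.942305 = 0.996921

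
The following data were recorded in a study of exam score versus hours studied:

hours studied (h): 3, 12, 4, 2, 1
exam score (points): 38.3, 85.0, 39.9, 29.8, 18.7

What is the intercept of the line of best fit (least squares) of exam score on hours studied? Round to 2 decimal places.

n = 5, Σx = 22, Σy = 211.7, Σxy = 1372.8, Σx² = 174
Sxx = Σx² − (Σx)²/n = 174 − 96.8 = 77.2
Sxy = Σxy − (Σx)(Σy)/n = 1372.8 − 931.48 = 441.32
b = Sxy/Sxx = 441.32/77.2 = 5.716580
a = ȳ − b·x̄ = 42.34 − 5.716580·4.4 = 17.187047

17.19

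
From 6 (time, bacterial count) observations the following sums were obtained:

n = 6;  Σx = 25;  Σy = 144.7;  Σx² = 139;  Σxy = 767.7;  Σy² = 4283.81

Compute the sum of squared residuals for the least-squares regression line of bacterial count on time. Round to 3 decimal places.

14.601

Sxx = Σx² − (Σx)²/n = 139 − 104.166667 = 34.833333
Sxy = Σxy − (Σx)(Σy)/n = 767.7 − 602.916667 = 164.783333
Syy = Σy² − (Σy)²/n = 4283.81 − 3489.681667 = 794.128333
b = Sxy/Sxx = 164.783333/34.833333 = 4.730622
SSE = Syy − b·Sxy = 794.128333 − 4.730622·164.783333 = 14.600670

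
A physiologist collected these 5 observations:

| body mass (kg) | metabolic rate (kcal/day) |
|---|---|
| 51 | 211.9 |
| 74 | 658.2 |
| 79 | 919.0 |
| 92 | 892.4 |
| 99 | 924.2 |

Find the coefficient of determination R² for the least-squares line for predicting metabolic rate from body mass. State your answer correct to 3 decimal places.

0.847

n = 5, Σx = 395, Σy = 3605.7, Σxy = 305711.3, Σx² = 32583, Σy² = 2973213.25
Sxx = Σx² − (Σx)²/n = 32583 − 31205 = 1378
Sxy = Σxy − (Σx)(Σy)/n = 305711.3 − 284850.3 = 20861
Syy = Σy² − (Σy)²/n = 2973213.25 − 2600214.498 = 372998.752
R² = Sxy²/(Sxx·Syy) = (20861)²/(1378·372998.752) = 0.846669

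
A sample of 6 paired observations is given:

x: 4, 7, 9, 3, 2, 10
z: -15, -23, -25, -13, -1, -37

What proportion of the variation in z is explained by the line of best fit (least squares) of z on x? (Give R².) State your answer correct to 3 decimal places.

0.894

n = 6, Σx = 35, Σy = -114, Σxy = -857, Σx² = 259, Σy² = 2918
Sxx = Σx² − (Σx)²/n = 259 − 204.166667 = 54.833333
Sxy = Σxy − (Σx)(Σy)/n = -857 − (-665) = -192
Syy = Σy² − (Σy)²/n = 2918 − 2166 = 752
R² = Sxy²/(Sxx·Syy) = (-192)²/(54.833333·752) = 0.894005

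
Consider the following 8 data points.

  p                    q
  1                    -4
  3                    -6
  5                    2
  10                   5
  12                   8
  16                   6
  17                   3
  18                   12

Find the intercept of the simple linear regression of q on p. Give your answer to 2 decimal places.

n = 8, Σx = 82, Σy = 26, Σxy = 497, Σx² = 1148
Sxx = Σx² − (Σx)²/n = 1148 − 840.5 = 307.5
Sxy = Σxy − (Σx)(Σy)/n = 497 − 266.5 = 230.5
b = Sxy/Sxx = 230.5/307.5 = 0.749593
a = ȳ − b·x̄ = 3.25 − 0.749593·10.25 = -4.433333

-4.43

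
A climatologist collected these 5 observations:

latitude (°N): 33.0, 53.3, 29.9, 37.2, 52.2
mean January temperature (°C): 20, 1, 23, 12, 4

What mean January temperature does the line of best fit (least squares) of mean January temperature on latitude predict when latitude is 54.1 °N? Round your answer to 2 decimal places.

n = 5, Σx = 205.6, Σy = 60, Σxy = 2056.2, Σx² = 8932.58
Sxx = Σx² − (Σx)²/n = 8932.58 − 8454.272 = 478.308
Sxy = Σxy − (Σx)(Σy)/n = 2056.2 − 2467.2 = -411
b = Sxy/Sxx = -411/478.308 = -0.859279
a = ȳ − b·x̄ = 12 − (-0.859279)·41.12 = 47.333551
ŷ(54.1) = a + b·54.1 = 47.333551 + (-0.859279)·54.1 = 0.846559

0.85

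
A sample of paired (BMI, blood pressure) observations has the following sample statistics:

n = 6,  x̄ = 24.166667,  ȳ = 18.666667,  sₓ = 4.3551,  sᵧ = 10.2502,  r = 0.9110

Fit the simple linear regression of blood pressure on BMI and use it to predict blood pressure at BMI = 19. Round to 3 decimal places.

7.589

b = r · sᵧ/sₓ = 0.911 · 10.2502/4.3551 = 2.144137
a = ȳ − b·x̄ = 18.666667 − 2.144137·24.166667 = -33.149984
ŷ(19) = a + b·19 = -33.149984 + 2.144137·19 = 7.588624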